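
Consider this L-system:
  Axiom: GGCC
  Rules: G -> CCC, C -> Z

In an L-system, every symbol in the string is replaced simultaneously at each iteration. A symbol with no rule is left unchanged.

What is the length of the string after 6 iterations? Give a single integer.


Step 0: length = 4
Step 1: length = 8
Step 2: length = 8
Step 3: length = 8
Step 4: length = 8
Step 5: length = 8
Step 6: length = 8

Answer: 8


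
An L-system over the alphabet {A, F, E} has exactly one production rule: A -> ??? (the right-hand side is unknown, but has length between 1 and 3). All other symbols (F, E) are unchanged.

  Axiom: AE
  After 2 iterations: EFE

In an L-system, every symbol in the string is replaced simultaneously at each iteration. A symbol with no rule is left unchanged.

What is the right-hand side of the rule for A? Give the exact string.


Trying A -> EF:
  Step 0: AE
  Step 1: EFE
  Step 2: EFE
Matches the given result.

Answer: EF


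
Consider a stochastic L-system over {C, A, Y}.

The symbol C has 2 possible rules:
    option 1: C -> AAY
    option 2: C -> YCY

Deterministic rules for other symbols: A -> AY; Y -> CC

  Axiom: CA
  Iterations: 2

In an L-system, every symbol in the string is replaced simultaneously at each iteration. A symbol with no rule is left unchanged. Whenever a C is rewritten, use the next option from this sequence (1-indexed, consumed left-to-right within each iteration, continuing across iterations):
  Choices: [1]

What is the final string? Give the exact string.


Step 0: CA
Step 1: AAYAY  (used choices [1])
Step 2: AYAYCCAYCC  (used choices [])

Answer: AYAYCCAYCC


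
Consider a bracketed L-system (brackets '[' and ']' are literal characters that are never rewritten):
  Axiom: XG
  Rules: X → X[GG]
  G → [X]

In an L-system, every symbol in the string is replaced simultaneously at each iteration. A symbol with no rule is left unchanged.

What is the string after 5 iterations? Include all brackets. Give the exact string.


Step 0: XG
Step 1: X[GG][X]
Step 2: X[GG][[X][X]][X[GG]]
Step 3: X[GG][[X][X]][[X[GG]][X[GG]]][X[GG][[X][X]]]
Step 4: X[GG][[X][X]][[X[GG]][X[GG]]][[X[GG][[X][X]]][X[GG][[X][X]]]][X[GG][[X][X]][[X[GG]][X[GG]]]]
Step 5: X[GG][[X][X]][[X[GG]][X[GG]]][[X[GG][[X][X]]][X[GG][[X][X]]]][[X[GG][[X][X]][[X[GG]][X[GG]]]][X[GG][[X][X]][[X[GG]][X[GG]]]]][X[GG][[X][X]][[X[GG]][X[GG]]][[X[GG][[X][X]]][X[GG][[X][X]]]]]

Answer: X[GG][[X][X]][[X[GG]][X[GG]]][[X[GG][[X][X]]][X[GG][[X][X]]]][[X[GG][[X][X]][[X[GG]][X[GG]]]][X[GG][[X][X]][[X[GG]][X[GG]]]]][X[GG][[X][X]][[X[GG]][X[GG]]][[X[GG][[X][X]]][X[GG][[X][X]]]]]


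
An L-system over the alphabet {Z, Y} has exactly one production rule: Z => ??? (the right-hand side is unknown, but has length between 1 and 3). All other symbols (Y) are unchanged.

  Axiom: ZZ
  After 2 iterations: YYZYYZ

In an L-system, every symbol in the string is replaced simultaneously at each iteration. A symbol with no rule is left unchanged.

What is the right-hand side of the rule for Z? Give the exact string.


Answer: YZ

Derivation:
Trying Z => YZ:
  Step 0: ZZ
  Step 1: YZYZ
  Step 2: YYZYYZ
Matches the given result.


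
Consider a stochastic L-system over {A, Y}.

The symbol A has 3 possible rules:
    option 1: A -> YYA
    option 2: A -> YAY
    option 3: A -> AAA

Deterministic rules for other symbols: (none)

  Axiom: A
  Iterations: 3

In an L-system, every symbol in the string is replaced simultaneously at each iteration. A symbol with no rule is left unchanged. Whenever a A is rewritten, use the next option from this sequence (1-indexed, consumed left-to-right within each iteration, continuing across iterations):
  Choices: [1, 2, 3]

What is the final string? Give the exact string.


Answer: YYYAAAY

Derivation:
Step 0: A
Step 1: YYA  (used choices [1])
Step 2: YYYAY  (used choices [2])
Step 3: YYYAAAY  (used choices [3])


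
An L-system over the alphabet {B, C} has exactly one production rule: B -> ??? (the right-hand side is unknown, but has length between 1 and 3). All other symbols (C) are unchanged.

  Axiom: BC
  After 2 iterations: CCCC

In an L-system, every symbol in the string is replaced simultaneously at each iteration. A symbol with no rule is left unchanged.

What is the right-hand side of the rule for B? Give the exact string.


Answer: CCC

Derivation:
Trying B -> CCC:
  Step 0: BC
  Step 1: CCCC
  Step 2: CCCC
Matches the given result.


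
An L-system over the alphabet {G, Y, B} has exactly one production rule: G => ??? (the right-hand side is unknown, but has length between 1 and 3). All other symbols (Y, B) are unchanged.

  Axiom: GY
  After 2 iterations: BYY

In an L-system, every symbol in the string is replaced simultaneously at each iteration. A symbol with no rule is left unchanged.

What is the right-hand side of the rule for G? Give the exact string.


Trying G => BY:
  Step 0: GY
  Step 1: BYY
  Step 2: BYY
Matches the given result.

Answer: BY


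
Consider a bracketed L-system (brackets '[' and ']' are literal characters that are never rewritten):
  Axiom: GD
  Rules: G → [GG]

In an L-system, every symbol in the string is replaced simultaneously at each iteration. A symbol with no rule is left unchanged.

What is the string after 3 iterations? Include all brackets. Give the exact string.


Answer: [[[GG][GG]][[GG][GG]]]D

Derivation:
Step 0: GD
Step 1: [GG]D
Step 2: [[GG][GG]]D
Step 3: [[[GG][GG]][[GG][GG]]]D


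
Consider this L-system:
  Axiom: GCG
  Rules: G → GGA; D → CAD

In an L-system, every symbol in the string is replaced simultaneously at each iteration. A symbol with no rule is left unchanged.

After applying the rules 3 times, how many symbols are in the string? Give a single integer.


Answer: 31

Derivation:
Step 0: length = 3
Step 1: length = 7
Step 2: length = 15
Step 3: length = 31


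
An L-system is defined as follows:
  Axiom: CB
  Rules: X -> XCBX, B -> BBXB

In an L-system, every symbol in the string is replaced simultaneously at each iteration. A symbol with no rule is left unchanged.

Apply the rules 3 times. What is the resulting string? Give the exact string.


Step 0: CB
Step 1: CBBXB
Step 2: CBBXBBBXBXCBXBBXB
Step 3: CBBXBBBXBXCBXBBXBBBXBBBXBXCBXBBXBXCBXCBBXBXCBXBBXBBBXBXCBXBBXB

Answer: CBBXBBBXBXCBXBBXBBBXBBBXBXCBXBBXBXCBXCBBXBXCBXBBXBBBXBXCBXBBXB


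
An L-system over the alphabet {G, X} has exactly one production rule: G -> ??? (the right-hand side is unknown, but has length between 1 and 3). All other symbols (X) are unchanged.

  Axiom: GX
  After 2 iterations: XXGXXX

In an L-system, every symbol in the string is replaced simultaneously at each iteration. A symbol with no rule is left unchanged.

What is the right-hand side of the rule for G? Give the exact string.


Trying G -> XGX:
  Step 0: GX
  Step 1: XGXX
  Step 2: XXGXXX
Matches the given result.

Answer: XGX


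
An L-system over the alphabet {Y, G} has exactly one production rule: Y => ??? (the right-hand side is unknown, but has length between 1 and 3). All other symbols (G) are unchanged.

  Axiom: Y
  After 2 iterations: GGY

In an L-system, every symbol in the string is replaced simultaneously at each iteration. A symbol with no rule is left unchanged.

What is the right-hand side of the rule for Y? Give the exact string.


Answer: GY

Derivation:
Trying Y => GY:
  Step 0: Y
  Step 1: GY
  Step 2: GGY
Matches the given result.


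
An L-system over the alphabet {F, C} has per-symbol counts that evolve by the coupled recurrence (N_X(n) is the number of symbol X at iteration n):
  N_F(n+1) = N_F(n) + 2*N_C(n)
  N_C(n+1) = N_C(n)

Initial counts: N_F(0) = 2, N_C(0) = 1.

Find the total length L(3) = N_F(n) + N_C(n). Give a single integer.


Answer: 9

Derivation:
Step 0: N_F=2, N_C=1, L=3
Step 1: N_F=4, N_C=1, L=5
Step 2: N_F=6, N_C=1, L=7
Step 3: N_F=8, N_C=1, L=9


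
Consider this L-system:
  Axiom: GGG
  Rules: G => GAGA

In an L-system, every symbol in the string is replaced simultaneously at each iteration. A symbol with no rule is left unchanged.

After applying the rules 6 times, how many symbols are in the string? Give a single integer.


Step 0: length = 3
Step 1: length = 12
Step 2: length = 30
Step 3: length = 66
Step 4: length = 138
Step 5: length = 282
Step 6: length = 570

Answer: 570


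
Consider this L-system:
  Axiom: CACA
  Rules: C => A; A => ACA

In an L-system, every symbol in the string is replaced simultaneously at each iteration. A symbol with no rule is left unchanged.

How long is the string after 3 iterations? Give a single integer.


Answer: 48

Derivation:
Step 0: length = 4
Step 1: length = 8
Step 2: length = 20
Step 3: length = 48


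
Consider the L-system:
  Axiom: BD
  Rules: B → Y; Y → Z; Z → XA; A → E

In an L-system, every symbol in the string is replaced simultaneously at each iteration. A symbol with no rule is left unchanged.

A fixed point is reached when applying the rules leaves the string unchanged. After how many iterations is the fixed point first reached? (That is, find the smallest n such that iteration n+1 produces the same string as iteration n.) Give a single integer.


Answer: 4

Derivation:
Step 0: BD
Step 1: YD
Step 2: ZD
Step 3: XAD
Step 4: XED
Step 5: XED  (unchanged — fixed point at step 4)


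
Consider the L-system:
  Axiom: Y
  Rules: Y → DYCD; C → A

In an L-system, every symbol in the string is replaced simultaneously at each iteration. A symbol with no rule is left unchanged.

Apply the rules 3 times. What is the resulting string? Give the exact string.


Answer: DDDYCDADAD

Derivation:
Step 0: Y
Step 1: DYCD
Step 2: DDYCDAD
Step 3: DDDYCDADAD


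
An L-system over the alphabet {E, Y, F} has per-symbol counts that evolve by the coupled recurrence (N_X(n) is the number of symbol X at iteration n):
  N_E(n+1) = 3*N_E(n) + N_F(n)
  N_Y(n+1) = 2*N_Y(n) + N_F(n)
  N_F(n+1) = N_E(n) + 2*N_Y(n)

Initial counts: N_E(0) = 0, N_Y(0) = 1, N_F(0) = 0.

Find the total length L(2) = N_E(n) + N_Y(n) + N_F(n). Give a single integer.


Step 0: N_E=0, N_Y=1, N_F=0, L=1
Step 1: N_E=0, N_Y=2, N_F=2, L=4
Step 2: N_E=2, N_Y=6, N_F=4, L=12

Answer: 12


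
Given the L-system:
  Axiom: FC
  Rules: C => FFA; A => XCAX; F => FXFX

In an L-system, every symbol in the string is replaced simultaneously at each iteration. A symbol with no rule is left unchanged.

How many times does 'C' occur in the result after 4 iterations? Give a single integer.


Answer: 2

Derivation:
Step 0: FC  (1 'C')
Step 1: FXFXFFA  (0 'C')
Step 2: FXFXXFXFXXFXFXFXFXXCAX  (1 'C')
Step 3: FXFXXFXFXXXFXFXXFXFXXXFXFXXFXFXXFXFXXFXFXXXFFAXCAXX  (1 'C')
Step 4: FXFXXFXFXXXFXFXXFXFXXXXFXFXXFXFXXXFXFXXFXFXXXXFXFXXFXFXXXFXFXXFXFXXXFXFXXFXFXXXFXFXXFXFXXXXFXFXFXFXXCAXXFFAXCAXXX  (2 'C')


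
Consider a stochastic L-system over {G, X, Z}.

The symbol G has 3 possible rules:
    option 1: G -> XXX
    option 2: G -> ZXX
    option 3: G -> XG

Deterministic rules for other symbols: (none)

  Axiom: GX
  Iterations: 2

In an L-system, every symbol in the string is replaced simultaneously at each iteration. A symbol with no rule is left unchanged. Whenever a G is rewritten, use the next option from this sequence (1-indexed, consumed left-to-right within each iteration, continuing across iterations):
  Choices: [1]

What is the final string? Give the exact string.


Answer: XXXX

Derivation:
Step 0: GX
Step 1: XXXX  (used choices [1])
Step 2: XXXX  (used choices [])


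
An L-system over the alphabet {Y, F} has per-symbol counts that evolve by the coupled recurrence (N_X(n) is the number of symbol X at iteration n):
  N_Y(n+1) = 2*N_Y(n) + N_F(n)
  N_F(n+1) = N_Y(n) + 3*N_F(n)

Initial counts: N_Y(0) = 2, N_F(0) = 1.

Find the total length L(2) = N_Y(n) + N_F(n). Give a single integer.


Step 0: N_Y=2, N_F=1, L=3
Step 1: N_Y=5, N_F=5, L=10
Step 2: N_Y=15, N_F=20, L=35

Answer: 35


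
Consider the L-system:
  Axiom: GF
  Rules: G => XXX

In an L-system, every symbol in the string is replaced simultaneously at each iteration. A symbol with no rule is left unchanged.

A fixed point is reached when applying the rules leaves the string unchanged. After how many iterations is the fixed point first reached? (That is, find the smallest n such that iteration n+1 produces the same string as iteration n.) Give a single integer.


Step 0: GF
Step 1: XXXF
Step 2: XXXF  (unchanged — fixed point at step 1)

Answer: 1


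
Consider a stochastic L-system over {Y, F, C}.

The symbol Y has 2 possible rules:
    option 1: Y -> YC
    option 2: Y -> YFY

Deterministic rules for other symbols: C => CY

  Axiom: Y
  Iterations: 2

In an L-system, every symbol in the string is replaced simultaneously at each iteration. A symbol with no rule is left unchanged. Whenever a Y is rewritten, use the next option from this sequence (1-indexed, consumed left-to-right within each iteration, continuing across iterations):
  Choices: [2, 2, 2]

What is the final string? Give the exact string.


Answer: YFYFYFY

Derivation:
Step 0: Y
Step 1: YFY  (used choices [2])
Step 2: YFYFYFY  (used choices [2, 2])


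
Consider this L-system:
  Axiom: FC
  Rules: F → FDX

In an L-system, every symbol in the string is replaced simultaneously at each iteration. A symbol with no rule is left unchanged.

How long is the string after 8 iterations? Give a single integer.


Step 0: length = 2
Step 1: length = 4
Step 2: length = 6
Step 3: length = 8
Step 4: length = 10
Step 5: length = 12
Step 6: length = 14
Step 7: length = 16
Step 8: length = 18

Answer: 18


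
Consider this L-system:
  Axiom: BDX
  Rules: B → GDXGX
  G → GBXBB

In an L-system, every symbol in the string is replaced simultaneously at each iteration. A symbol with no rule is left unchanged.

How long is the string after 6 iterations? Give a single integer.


Answer: 1151

Derivation:
Step 0: length = 3
Step 1: length = 7
Step 2: length = 15
Step 3: length = 47
Step 4: length = 127
Step 5: length = 399
Step 6: length = 1151


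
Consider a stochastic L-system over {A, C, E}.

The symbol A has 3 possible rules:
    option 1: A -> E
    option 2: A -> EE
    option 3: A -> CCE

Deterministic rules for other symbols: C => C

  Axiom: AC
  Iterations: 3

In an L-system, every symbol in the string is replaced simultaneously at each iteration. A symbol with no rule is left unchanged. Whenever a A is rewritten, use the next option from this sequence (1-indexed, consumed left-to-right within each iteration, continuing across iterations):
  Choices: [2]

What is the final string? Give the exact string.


Step 0: AC
Step 1: EEC  (used choices [2])
Step 2: EEC  (used choices [])
Step 3: EEC  (used choices [])

Answer: EEC


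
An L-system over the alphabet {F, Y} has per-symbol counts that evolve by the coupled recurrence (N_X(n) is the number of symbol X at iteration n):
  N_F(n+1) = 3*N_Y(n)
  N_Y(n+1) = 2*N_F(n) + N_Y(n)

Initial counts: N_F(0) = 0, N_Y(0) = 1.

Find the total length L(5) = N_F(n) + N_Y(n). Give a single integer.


Step 0: N_F=0, N_Y=1, L=1
Step 1: N_F=3, N_Y=1, L=4
Step 2: N_F=3, N_Y=7, L=10
Step 3: N_F=21, N_Y=13, L=34
Step 4: N_F=39, N_Y=55, L=94
Step 5: N_F=165, N_Y=133, L=298

Answer: 298


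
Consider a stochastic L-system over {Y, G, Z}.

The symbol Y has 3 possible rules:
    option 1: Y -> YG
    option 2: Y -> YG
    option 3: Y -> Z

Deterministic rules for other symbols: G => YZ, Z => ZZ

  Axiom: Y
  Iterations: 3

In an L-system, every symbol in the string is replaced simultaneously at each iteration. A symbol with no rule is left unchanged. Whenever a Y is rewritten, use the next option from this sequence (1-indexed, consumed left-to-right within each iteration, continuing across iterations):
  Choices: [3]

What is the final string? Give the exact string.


Answer: ZZZZ

Derivation:
Step 0: Y
Step 1: Z  (used choices [3])
Step 2: ZZ  (used choices [])
Step 3: ZZZZ  (used choices [])


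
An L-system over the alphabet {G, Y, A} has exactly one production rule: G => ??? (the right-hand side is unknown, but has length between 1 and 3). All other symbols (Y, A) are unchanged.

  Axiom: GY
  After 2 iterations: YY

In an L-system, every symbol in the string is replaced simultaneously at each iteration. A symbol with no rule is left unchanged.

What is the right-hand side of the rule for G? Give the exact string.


Answer: Y

Derivation:
Trying G => Y:
  Step 0: GY
  Step 1: YY
  Step 2: YY
Matches the given result.


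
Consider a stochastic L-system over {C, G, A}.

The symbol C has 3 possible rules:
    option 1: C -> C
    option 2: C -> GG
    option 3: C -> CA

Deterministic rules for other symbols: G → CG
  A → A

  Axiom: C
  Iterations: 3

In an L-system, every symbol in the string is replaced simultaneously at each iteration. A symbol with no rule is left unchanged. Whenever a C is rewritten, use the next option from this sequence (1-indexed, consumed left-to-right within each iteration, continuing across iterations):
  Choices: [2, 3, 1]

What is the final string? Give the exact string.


Answer: CACGCCG

Derivation:
Step 0: C
Step 1: GG  (used choices [2])
Step 2: CGCG  (used choices [])
Step 3: CACGCCG  (used choices [3, 1])


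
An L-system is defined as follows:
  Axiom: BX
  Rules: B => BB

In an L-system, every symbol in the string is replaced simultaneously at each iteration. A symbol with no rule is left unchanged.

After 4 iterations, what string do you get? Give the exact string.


Answer: BBBBBBBBBBBBBBBBX

Derivation:
Step 0: BX
Step 1: BBX
Step 2: BBBBX
Step 3: BBBBBBBBX
Step 4: BBBBBBBBBBBBBBBBX


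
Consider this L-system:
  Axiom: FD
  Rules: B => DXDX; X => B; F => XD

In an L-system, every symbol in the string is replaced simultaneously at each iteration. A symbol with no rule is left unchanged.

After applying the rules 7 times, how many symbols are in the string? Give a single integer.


Answer: 24

Derivation:
Step 0: length = 2
Step 1: length = 3
Step 2: length = 3
Step 3: length = 6
Step 4: length = 6
Step 5: length = 12
Step 6: length = 12
Step 7: length = 24


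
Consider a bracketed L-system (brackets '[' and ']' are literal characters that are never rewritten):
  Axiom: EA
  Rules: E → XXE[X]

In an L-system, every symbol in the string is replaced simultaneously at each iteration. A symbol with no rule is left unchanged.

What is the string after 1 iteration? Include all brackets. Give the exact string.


Answer: XXE[X]A

Derivation:
Step 0: EA
Step 1: XXE[X]A


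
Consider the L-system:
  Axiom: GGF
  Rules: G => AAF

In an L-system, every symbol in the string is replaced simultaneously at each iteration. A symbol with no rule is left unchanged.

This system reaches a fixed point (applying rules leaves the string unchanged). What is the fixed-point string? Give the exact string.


Step 0: GGF
Step 1: AAFAAFF
Step 2: AAFAAFF  (unchanged — fixed point at step 1)

Answer: AAFAAFF


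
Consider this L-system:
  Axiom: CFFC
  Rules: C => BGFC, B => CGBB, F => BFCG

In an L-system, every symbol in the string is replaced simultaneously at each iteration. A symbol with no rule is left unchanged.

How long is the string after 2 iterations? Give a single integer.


Answer: 52

Derivation:
Step 0: length = 4
Step 1: length = 16
Step 2: length = 52


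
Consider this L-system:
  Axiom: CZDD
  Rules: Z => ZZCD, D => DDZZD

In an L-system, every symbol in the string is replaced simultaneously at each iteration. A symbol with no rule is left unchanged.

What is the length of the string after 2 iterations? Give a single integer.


Step 0: length = 4
Step 1: length = 15
Step 2: length = 61

Answer: 61


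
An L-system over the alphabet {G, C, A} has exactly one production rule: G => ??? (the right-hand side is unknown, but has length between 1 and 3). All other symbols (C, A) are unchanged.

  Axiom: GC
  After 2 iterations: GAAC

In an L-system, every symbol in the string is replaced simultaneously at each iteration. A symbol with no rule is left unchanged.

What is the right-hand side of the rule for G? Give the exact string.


Answer: GA

Derivation:
Trying G => GA:
  Step 0: GC
  Step 1: GAC
  Step 2: GAAC
Matches the given result.


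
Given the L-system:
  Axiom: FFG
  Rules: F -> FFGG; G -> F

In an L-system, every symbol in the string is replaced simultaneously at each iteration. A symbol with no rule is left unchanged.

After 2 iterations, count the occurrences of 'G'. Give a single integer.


Answer: 10

Derivation:
Step 0: FFG  (1 'G')
Step 1: FFGGFFGGF  (4 'G')
Step 2: FFGGFFGGFFFFGGFFGGFFFFGG  (10 'G')


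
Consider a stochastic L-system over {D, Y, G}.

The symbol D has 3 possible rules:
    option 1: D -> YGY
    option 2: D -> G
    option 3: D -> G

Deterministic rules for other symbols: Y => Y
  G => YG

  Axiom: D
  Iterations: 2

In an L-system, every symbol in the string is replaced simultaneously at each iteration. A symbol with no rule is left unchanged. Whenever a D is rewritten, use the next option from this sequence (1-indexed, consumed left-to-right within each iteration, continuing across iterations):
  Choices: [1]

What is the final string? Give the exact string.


Answer: YYGY

Derivation:
Step 0: D
Step 1: YGY  (used choices [1])
Step 2: YYGY  (used choices [])


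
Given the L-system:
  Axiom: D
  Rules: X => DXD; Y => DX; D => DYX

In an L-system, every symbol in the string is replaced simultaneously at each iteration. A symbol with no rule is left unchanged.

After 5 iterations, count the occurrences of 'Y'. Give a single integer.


Answer: 31

Derivation:
Step 0: D  (0 'Y')
Step 1: DYX  (1 'Y')
Step 2: DYXDXDXD  (1 'Y')
Step 3: DYXDXDXDDYXDXDDYXDXDDYX  (4 'Y')
Step 4: DYXDXDXDDYXDXDDYXDXDDYXDYXDXDXDDYXDXDDYXDYXDXDXDDYXDXDDYXDYXDXDXD  (11 'Y')
Step 5: DYXDXDXDDYXDXDDYXDXDDYXDYXDXDXDDYXDXDDYXDYXDXDXDDYXDXDDYXDYXDXDXDDYXDXDXDDYXDXDDYXDXDDYXDYXDXDXDDYXDXDDYXDYXDXDXDDYXDXDXDDYXDXDDYXDXDDYXDYXDXDXDDYXDXDDYXDYXDXDXDDYXDXDXDDYXDXDDYXDXDDYX  (31 'Y')


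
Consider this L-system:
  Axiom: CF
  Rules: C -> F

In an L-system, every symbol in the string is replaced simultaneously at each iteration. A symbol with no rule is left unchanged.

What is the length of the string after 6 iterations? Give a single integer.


Answer: 2

Derivation:
Step 0: length = 2
Step 1: length = 2
Step 2: length = 2
Step 3: length = 2
Step 4: length = 2
Step 5: length = 2
Step 6: length = 2


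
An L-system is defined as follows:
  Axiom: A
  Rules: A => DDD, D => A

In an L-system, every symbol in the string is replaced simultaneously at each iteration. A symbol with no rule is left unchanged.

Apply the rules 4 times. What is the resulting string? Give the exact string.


Step 0: A
Step 1: DDD
Step 2: AAA
Step 3: DDDDDDDDD
Step 4: AAAAAAAAA

Answer: AAAAAAAAA


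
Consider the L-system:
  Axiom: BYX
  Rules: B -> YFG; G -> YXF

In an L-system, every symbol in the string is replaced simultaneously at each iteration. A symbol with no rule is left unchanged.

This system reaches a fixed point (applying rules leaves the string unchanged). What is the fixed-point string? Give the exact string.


Answer: YFYXFYX

Derivation:
Step 0: BYX
Step 1: YFGYX
Step 2: YFYXFYX
Step 3: YFYXFYX  (unchanged — fixed point at step 2)


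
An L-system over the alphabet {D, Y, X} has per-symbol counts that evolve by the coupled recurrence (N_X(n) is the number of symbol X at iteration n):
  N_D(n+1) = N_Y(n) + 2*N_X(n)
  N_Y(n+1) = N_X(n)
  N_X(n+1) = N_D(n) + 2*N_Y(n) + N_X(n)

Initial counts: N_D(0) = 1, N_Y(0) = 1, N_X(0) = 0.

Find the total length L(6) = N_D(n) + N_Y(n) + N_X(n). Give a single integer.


Answer: 603

Derivation:
Step 0: N_D=1, N_Y=1, N_X=0, L=2
Step 1: N_D=1, N_Y=0, N_X=3, L=4
Step 2: N_D=6, N_Y=3, N_X=4, L=13
Step 3: N_D=11, N_Y=4, N_X=16, L=31
Step 4: N_D=36, N_Y=16, N_X=35, L=87
Step 5: N_D=86, N_Y=35, N_X=103, L=224
Step 6: N_D=241, N_Y=103, N_X=259, L=603


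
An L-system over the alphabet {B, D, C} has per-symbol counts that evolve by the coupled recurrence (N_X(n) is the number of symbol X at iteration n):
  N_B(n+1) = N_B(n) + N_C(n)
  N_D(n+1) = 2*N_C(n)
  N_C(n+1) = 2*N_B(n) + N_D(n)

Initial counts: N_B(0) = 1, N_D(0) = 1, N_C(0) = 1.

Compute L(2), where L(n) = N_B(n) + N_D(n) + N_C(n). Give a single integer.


Answer: 17

Derivation:
Step 0: N_B=1, N_D=1, N_C=1, L=3
Step 1: N_B=2, N_D=2, N_C=3, L=7
Step 2: N_B=5, N_D=6, N_C=6, L=17


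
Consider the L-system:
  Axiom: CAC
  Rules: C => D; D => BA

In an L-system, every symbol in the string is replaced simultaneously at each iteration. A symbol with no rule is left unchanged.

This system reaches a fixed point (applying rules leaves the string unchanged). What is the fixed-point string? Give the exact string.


Answer: BAABA

Derivation:
Step 0: CAC
Step 1: DAD
Step 2: BAABA
Step 3: BAABA  (unchanged — fixed point at step 2)


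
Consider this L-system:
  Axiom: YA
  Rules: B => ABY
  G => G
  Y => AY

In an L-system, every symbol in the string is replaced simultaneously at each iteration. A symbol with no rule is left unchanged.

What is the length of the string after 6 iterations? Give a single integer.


Step 0: length = 2
Step 1: length = 3
Step 2: length = 4
Step 3: length = 5
Step 4: length = 6
Step 5: length = 7
Step 6: length = 8

Answer: 8


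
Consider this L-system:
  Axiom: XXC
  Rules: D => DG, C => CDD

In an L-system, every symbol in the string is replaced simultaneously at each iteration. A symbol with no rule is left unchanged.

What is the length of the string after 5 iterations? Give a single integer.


Step 0: length = 3
Step 1: length = 5
Step 2: length = 9
Step 3: length = 15
Step 4: length = 23
Step 5: length = 33

Answer: 33


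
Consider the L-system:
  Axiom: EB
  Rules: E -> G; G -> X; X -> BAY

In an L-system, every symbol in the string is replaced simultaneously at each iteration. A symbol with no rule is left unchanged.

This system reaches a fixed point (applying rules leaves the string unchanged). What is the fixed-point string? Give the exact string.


Answer: BAYB

Derivation:
Step 0: EB
Step 1: GB
Step 2: XB
Step 3: BAYB
Step 4: BAYB  (unchanged — fixed point at step 3)


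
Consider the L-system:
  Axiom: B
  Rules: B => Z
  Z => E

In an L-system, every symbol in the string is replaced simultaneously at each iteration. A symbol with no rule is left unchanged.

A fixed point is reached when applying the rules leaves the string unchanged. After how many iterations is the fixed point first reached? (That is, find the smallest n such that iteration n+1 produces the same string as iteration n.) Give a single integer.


Answer: 2

Derivation:
Step 0: B
Step 1: Z
Step 2: E
Step 3: E  (unchanged — fixed point at step 2)


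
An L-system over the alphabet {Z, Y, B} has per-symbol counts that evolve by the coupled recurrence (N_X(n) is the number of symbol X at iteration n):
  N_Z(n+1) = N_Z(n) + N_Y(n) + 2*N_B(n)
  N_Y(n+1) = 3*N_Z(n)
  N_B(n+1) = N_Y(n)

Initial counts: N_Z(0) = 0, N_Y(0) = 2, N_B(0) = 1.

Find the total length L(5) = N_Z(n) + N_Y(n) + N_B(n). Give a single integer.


Step 0: N_Z=0, N_Y=2, N_B=1, L=3
Step 1: N_Z=4, N_Y=0, N_B=2, L=6
Step 2: N_Z=8, N_Y=12, N_B=0, L=20
Step 3: N_Z=20, N_Y=24, N_B=12, L=56
Step 4: N_Z=68, N_Y=60, N_B=24, L=152
Step 5: N_Z=176, N_Y=204, N_B=60, L=440

Answer: 440


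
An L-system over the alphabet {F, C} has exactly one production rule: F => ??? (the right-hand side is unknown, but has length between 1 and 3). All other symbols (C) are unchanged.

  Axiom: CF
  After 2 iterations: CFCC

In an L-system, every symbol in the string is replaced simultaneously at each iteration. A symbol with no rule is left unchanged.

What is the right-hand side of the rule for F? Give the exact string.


Answer: FC

Derivation:
Trying F => FC:
  Step 0: CF
  Step 1: CFC
  Step 2: CFCC
Matches the given result.


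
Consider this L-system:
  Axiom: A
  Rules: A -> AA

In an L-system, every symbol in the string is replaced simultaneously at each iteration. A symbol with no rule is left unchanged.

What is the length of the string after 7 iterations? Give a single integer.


Answer: 128

Derivation:
Step 0: length = 1
Step 1: length = 2
Step 2: length = 4
Step 3: length = 8
Step 4: length = 16
Step 5: length = 32
Step 6: length = 64
Step 7: length = 128


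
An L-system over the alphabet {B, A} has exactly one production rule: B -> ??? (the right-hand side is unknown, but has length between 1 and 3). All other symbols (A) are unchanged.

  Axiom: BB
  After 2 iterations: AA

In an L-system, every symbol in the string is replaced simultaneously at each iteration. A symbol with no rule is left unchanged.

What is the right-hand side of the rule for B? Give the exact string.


Trying B -> A:
  Step 0: BB
  Step 1: AA
  Step 2: AA
Matches the given result.

Answer: A


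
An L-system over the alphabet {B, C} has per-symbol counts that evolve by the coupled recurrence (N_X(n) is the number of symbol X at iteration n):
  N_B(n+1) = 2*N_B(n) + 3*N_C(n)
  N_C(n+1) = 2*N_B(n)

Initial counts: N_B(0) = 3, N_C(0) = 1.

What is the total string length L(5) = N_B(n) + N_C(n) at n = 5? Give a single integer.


Answer: 2628

Derivation:
Step 0: N_B=3, N_C=1, L=4
Step 1: N_B=9, N_C=6, L=15
Step 2: N_B=36, N_C=18, L=54
Step 3: N_B=126, N_C=72, L=198
Step 4: N_B=468, N_C=252, L=720
Step 5: N_B=1692, N_C=936, L=2628


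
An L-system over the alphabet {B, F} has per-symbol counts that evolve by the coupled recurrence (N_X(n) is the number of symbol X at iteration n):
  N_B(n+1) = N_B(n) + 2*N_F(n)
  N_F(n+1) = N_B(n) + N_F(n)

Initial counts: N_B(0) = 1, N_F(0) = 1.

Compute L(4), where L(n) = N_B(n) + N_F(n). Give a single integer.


Answer: 70

Derivation:
Step 0: N_B=1, N_F=1, L=2
Step 1: N_B=3, N_F=2, L=5
Step 2: N_B=7, N_F=5, L=12
Step 3: N_B=17, N_F=12, L=29
Step 4: N_B=41, N_F=29, L=70


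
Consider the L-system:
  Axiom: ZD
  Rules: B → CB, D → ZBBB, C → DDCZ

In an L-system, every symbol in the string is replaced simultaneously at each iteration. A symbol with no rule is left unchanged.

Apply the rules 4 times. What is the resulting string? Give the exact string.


Step 0: ZD
Step 1: ZZBBB
Step 2: ZZCBCBCB
Step 3: ZZDDCZCBDDCZCBDDCZCB
Step 4: ZZZBBBZBBBDDCZZDDCZCBZBBBZBBBDDCZZDDCZCBZBBBZBBBDDCZZDDCZCB

Answer: ZZZBBBZBBBDDCZZDDCZCBZBBBZBBBDDCZZDDCZCBZBBBZBBBDDCZZDDCZCB


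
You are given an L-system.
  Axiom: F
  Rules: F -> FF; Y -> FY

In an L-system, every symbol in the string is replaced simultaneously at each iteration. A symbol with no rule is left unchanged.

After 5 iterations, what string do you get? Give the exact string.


Answer: FFFFFFFFFFFFFFFFFFFFFFFFFFFFFFFF

Derivation:
Step 0: F
Step 1: FF
Step 2: FFFF
Step 3: FFFFFFFF
Step 4: FFFFFFFFFFFFFFFF
Step 5: FFFFFFFFFFFFFFFFFFFFFFFFFFFFFFFF


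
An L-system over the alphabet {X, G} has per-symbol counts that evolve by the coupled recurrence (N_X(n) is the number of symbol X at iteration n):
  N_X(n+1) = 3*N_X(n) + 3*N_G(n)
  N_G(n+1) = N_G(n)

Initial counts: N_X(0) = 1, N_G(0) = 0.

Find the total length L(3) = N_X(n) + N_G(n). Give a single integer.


Step 0: N_X=1, N_G=0, L=1
Step 1: N_X=3, N_G=0, L=3
Step 2: N_X=9, N_G=0, L=9
Step 3: N_X=27, N_G=0, L=27

Answer: 27


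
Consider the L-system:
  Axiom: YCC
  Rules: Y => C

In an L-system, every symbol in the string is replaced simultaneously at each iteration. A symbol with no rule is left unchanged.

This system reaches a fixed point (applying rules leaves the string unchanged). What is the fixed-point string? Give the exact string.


Step 0: YCC
Step 1: CCC
Step 2: CCC  (unchanged — fixed point at step 1)

Answer: CCC


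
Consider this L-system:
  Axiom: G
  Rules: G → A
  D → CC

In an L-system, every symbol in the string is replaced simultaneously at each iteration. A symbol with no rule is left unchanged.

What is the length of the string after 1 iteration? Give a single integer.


Answer: 1

Derivation:
Step 0: length = 1
Step 1: length = 1


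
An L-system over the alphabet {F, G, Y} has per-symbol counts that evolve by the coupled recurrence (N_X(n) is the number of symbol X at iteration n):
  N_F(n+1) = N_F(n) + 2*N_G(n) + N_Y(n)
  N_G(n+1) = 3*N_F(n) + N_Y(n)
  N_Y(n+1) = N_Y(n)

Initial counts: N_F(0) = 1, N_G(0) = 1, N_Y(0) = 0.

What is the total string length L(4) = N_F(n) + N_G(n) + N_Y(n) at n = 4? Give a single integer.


Step 0: N_F=1, N_G=1, N_Y=0, L=2
Step 1: N_F=3, N_G=3, N_Y=0, L=6
Step 2: N_F=9, N_G=9, N_Y=0, L=18
Step 3: N_F=27, N_G=27, N_Y=0, L=54
Step 4: N_F=81, N_G=81, N_Y=0, L=162

Answer: 162


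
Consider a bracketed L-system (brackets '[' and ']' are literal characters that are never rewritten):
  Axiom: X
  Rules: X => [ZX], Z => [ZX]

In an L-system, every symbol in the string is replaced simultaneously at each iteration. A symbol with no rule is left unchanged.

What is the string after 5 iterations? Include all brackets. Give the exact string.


Step 0: X
Step 1: [ZX]
Step 2: [[ZX][ZX]]
Step 3: [[[ZX][ZX]][[ZX][ZX]]]
Step 4: [[[[ZX][ZX]][[ZX][ZX]]][[[ZX][ZX]][[ZX][ZX]]]]
Step 5: [[[[[ZX][ZX]][[ZX][ZX]]][[[ZX][ZX]][[ZX][ZX]]]][[[[ZX][ZX]][[ZX][ZX]]][[[ZX][ZX]][[ZX][ZX]]]]]

Answer: [[[[[ZX][ZX]][[ZX][ZX]]][[[ZX][ZX]][[ZX][ZX]]]][[[[ZX][ZX]][[ZX][ZX]]][[[ZX][ZX]][[ZX][ZX]]]]]


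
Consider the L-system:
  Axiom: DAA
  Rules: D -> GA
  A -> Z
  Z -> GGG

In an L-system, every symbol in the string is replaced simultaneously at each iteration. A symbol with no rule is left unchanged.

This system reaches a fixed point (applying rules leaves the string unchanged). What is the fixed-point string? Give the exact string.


Answer: GGGGGGGGGG

Derivation:
Step 0: DAA
Step 1: GAZZ
Step 2: GZGGGGGG
Step 3: GGGGGGGGGG
Step 4: GGGGGGGGGG  (unchanged — fixed point at step 3)


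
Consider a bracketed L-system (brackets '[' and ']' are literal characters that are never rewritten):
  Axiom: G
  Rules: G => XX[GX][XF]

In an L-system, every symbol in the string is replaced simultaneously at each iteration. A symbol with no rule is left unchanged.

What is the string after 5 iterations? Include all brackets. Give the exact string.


Answer: XX[XX[XX[XX[XX[GX][XF]X][XF]X][XF]X][XF]X][XF]

Derivation:
Step 0: G
Step 1: XX[GX][XF]
Step 2: XX[XX[GX][XF]X][XF]
Step 3: XX[XX[XX[GX][XF]X][XF]X][XF]
Step 4: XX[XX[XX[XX[GX][XF]X][XF]X][XF]X][XF]
Step 5: XX[XX[XX[XX[XX[GX][XF]X][XF]X][XF]X][XF]X][XF]


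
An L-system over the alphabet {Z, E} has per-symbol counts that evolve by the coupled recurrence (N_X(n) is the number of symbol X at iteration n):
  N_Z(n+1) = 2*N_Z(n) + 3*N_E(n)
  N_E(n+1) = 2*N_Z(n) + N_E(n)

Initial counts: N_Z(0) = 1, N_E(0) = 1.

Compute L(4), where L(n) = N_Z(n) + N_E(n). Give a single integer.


Step 0: N_Z=1, N_E=1, L=2
Step 1: N_Z=5, N_E=3, L=8
Step 2: N_Z=19, N_E=13, L=32
Step 3: N_Z=77, N_E=51, L=128
Step 4: N_Z=307, N_E=205, L=512

Answer: 512


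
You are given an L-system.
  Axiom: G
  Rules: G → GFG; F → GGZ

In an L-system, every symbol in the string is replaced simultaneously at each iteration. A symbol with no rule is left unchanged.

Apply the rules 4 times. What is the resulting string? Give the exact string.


Step 0: G
Step 1: GFG
Step 2: GFGGGZGFG
Step 3: GFGGGZGFGGFGGFGZGFGGGZGFG
Step 4: GFGGGZGFGGFGGFGZGFGGGZGFGGFGGGZGFGGFGGGZGFGZGFGGGZGFGGFGGFGZGFGGGZGFG

Answer: GFGGGZGFGGFGGFGZGFGGGZGFGGFGGGZGFGGFGGGZGFGZGFGGGZGFGGFGGFGZGFGGGZGFG


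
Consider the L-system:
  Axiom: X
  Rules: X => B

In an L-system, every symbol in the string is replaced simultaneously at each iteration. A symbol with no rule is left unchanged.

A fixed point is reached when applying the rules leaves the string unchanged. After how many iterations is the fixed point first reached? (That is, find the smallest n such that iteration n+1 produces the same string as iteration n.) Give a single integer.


Step 0: X
Step 1: B
Step 2: B  (unchanged — fixed point at step 1)

Answer: 1


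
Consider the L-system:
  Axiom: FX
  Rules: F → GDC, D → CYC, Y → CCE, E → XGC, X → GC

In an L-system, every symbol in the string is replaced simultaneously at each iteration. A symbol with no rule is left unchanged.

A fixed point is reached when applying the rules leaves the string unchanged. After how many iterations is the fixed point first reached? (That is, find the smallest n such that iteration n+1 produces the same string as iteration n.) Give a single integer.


Step 0: FX
Step 1: GDCGC
Step 2: GCYCCGC
Step 3: GCCCECCGC
Step 4: GCCCXGCCCGC
Step 5: GCCCGCGCCCGC
Step 6: GCCCGCGCCCGC  (unchanged — fixed point at step 5)

Answer: 5


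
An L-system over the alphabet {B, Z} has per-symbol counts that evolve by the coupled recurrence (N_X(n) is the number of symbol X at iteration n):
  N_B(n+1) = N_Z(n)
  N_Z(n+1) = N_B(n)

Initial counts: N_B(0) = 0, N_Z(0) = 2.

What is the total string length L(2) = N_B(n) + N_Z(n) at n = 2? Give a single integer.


Step 0: N_B=0, N_Z=2, L=2
Step 1: N_B=2, N_Z=0, L=2
Step 2: N_B=0, N_Z=2, L=2

Answer: 2


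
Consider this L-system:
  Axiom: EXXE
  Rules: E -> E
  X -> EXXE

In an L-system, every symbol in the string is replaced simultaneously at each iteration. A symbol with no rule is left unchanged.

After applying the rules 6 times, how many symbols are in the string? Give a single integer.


Step 0: length = 4
Step 1: length = 10
Step 2: length = 22
Step 3: length = 46
Step 4: length = 94
Step 5: length = 190
Step 6: length = 382

Answer: 382


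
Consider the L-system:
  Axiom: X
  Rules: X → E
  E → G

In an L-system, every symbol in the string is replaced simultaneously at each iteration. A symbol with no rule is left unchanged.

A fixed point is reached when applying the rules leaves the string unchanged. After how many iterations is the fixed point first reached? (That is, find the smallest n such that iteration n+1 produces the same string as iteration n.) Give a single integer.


Step 0: X
Step 1: E
Step 2: G
Step 3: G  (unchanged — fixed point at step 2)

Answer: 2


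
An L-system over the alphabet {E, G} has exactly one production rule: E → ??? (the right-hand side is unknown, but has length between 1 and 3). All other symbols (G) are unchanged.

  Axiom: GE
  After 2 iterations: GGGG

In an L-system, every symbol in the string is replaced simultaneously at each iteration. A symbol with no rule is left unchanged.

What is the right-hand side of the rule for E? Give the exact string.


Trying E → GGG:
  Step 0: GE
  Step 1: GGGG
  Step 2: GGGG
Matches the given result.

Answer: GGG


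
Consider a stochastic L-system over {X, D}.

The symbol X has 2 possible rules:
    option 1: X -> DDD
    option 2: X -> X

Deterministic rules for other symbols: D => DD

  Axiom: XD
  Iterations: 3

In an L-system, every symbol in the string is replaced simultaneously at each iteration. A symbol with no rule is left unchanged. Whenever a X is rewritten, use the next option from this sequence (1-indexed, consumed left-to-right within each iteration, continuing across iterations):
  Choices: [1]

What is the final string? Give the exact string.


Step 0: XD
Step 1: DDDDD  (used choices [1])
Step 2: DDDDDDDDDD  (used choices [])
Step 3: DDDDDDDDDDDDDDDDDDDD  (used choices [])

Answer: DDDDDDDDDDDDDDDDDDDD


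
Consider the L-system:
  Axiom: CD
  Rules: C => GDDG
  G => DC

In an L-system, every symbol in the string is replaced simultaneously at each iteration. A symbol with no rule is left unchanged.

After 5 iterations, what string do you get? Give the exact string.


Answer: DDGDDGDDDGDDGDDDDGDDGDDDGDDGD

Derivation:
Step 0: CD
Step 1: GDDGD
Step 2: DCDDDCD
Step 3: DGDDGDDDGDDGD
Step 4: DDCDDDCDDDDCDDDCD
Step 5: DDGDDGDDDGDDGDDDDGDDGDDDGDDGD


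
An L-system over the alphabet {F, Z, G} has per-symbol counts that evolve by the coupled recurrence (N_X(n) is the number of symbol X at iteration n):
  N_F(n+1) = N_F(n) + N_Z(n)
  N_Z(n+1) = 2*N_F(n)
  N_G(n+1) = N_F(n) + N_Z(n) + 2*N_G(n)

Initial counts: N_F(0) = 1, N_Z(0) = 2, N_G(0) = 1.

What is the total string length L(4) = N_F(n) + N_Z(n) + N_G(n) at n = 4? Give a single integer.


Step 0: N_F=1, N_Z=2, N_G=1, L=4
Step 1: N_F=3, N_Z=2, N_G=5, L=10
Step 2: N_F=5, N_Z=6, N_G=15, L=26
Step 3: N_F=11, N_Z=10, N_G=41, L=62
Step 4: N_F=21, N_Z=22, N_G=103, L=146

Answer: 146
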